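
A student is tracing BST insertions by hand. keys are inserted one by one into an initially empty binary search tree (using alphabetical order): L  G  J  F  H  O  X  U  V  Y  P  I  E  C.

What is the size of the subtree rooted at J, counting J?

3

Insert L: tree is empty, so L becomes the root.
Insert G: G < L → go left. Place as left child of L.
Insert J: J < L → go left; J > G → go right. Place as right child of G.
Insert F: F < L → go left; F < G → go left. Place as left child of G.
Insert H: H < L → go left; H > G → go right; H < J → go left. Place as left child of J.
Insert O: O > L → go right. Place as right child of L.
Insert X: X > L → go right; X > O → go right. Place as right child of O.
Insert U: U > L → go right; U > O → go right; U < X → go left. Place as left child of X.
Insert V: V > L → go right; V > O → go right; V < X → go left; V > U → go right. Place as right child of U.
Insert Y: Y > L → go right; Y > O → go right; Y > X → go right. Place as right child of X.
Insert P: P > L → go right; P > O → go right; P < X → go left; P < U → go left. Place as left child of U.
Insert I: I < L → go left; I > G → go right; I < J → go left; I > H → go right. Place as right child of H.
Insert E: E < L → go left; E < G → go left; E < F → go left. Place as left child of F.
Insert C: C < L → go left; C < G → go left; C < F → go left; C < E → go left. Place as left child of E.

Subtree rooted at J contains: J, H, I — 3 nodes.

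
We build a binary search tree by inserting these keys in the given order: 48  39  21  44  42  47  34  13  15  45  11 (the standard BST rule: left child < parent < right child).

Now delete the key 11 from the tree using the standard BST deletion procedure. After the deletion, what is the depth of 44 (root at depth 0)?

2

48: root
39: left child of 48 (depth 1)
21: left child of 39 (depth 2)
44: right child of 39 (depth 2)
42: left child of 44 (depth 3)
47: right child of 44 (depth 3)
34: right child of 21 (depth 3)
13: left child of 21 (depth 3)
15: right child of 13 (depth 4)
45: left child of 47 (depth 4)
11: left child of 13 (depth 4)

Delete 11 (at most one child — splice it out).
After deletion, path to 44: 48 → 39 → 44.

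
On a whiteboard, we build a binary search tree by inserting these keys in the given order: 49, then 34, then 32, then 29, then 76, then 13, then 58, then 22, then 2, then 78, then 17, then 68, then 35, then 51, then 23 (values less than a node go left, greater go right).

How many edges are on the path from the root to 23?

6

Insert 49: tree is empty, so 49 becomes the root.
Insert 34: 34 < 49 → go left. Place as left child of 49.
Insert 32: 32 < 49 → go left; 32 < 34 → go left. Place as left child of 34.
Insert 29: 29 < 49 → go left; 29 < 34 → go left; 29 < 32 → go left. Place as left child of 32.
Insert 76: 76 > 49 → go right. Place as right child of 49.
Insert 13: 13 < 49 → go left; 13 < 34 → go left; 13 < 32 → go left; 13 < 29 → go left. Place as left child of 29.
Insert 58: 58 > 49 → go right; 58 < 76 → go left. Place as left child of 76.
Insert 22: 22 < 49 → go left; 22 < 34 → go left; 22 < 32 → go left; 22 < 29 → go left; 22 > 13 → go right. Place as right child of 13.
Insert 2: 2 < 49 → go left; 2 < 34 → go left; 2 < 32 → go left; 2 < 29 → go left; 2 < 13 → go left. Place as left child of 13.
Insert 78: 78 > 49 → go right; 78 > 76 → go right. Place as right child of 76.
Insert 17: 17 < 49 → go left; 17 < 34 → go left; 17 < 32 → go left; 17 < 29 → go left; 17 > 13 → go right; 17 < 22 → go left. Place as left child of 22.
Insert 68: 68 > 49 → go right; 68 < 76 → go left; 68 > 58 → go right. Place as right child of 58.
Insert 35: 35 < 49 → go left; 35 > 34 → go right. Place as right child of 34.
Insert 51: 51 > 49 → go right; 51 < 76 → go left; 51 < 58 → go left. Place as left child of 58.
Insert 23: 23 < 49 → go left; 23 < 34 → go left; 23 < 32 → go left; 23 < 29 → go left; 23 > 13 → go right; 23 > 22 → go right. Place as right child of 22.

Path to 23: 49 → 34 → 32 → 29 → 13 → 22 → 23, which is 6 edges.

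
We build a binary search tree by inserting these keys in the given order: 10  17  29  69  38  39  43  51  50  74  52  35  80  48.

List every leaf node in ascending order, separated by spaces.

35 48 52 80

10: root
17: right child of 10 (depth 1)
29: right child of 17 (depth 2)
69: right child of 29 (depth 3)
38: left child of 69 (depth 4)
39: right child of 38 (depth 5)
43: right child of 39 (depth 6)
51: right child of 43 (depth 7)
50: left child of 51 (depth 8)
74: right child of 69 (depth 4)
52: right child of 51 (depth 8)
35: left child of 38 (depth 5)
80: right child of 74 (depth 5)
48: left child of 50 (depth 9)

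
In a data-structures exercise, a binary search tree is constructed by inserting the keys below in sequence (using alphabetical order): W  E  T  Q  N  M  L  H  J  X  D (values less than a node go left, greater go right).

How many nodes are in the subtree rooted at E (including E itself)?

W: root
E: left child of W (depth 1)
T: right child of E (depth 2)
Q: left child of T (depth 3)
N: left child of Q (depth 4)
M: left child of N (depth 5)
L: left child of M (depth 6)
H: left child of L (depth 7)
J: right child of H (depth 8)
X: right child of W (depth 1)
D: left child of E (depth 2)

Subtree rooted at E contains: E, D, T, Q, N, M, L, H, J — 9 nodes.

9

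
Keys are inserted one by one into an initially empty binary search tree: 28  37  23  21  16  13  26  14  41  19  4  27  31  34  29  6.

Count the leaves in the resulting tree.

28: root
37: right child of 28 (depth 1)
23: left child of 28 (depth 1)
21: left child of 23 (depth 2)
16: left child of 21 (depth 3)
13: left child of 16 (depth 4)
26: right child of 23 (depth 2)
14: right child of 13 (depth 5)
41: right child of 37 (depth 2)
19: right child of 16 (depth 4)
4: left child of 13 (depth 5)
27: right child of 26 (depth 3)
31: left child of 37 (depth 2)
34: right child of 31 (depth 3)
29: left child of 31 (depth 3)
6: right child of 4 (depth 6)

Leaves: 6, 14, 19, 27, 29, 34, 41 — 7 in total.

7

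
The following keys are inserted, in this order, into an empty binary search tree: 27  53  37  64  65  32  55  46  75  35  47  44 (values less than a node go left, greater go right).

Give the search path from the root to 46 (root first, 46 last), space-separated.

27 53 37 46

Insert 27: tree is empty, so 27 becomes the root.
Insert 53: 53 > 27 → go right. Place as right child of 27.
Insert 37: 37 > 27 → go right; 37 < 53 → go left. Place as left child of 53.
Insert 64: 64 > 27 → go right; 64 > 53 → go right. Place as right child of 53.
Insert 65: 65 > 27 → go right; 65 > 53 → go right; 65 > 64 → go right. Place as right child of 64.
Insert 32: 32 > 27 → go right; 32 < 53 → go left; 32 < 37 → go left. Place as left child of 37.
Insert 55: 55 > 27 → go right; 55 > 53 → go right; 55 < 64 → go left. Place as left child of 64.
Insert 46: 46 > 27 → go right; 46 < 53 → go left; 46 > 37 → go right. Place as right child of 37.
Insert 75: 75 > 27 → go right; 75 > 53 → go right; 75 > 64 → go right; 75 > 65 → go right. Place as right child of 65.
Insert 35: 35 > 27 → go right; 35 < 53 → go left; 35 < 37 → go left; 35 > 32 → go right. Place as right child of 32.
Insert 47: 47 > 27 → go right; 47 < 53 → go left; 47 > 37 → go right; 47 > 46 → go right. Place as right child of 46.
Insert 44: 44 > 27 → go right; 44 < 53 → go left; 44 > 37 → go right; 44 < 46 → go left. Place as left child of 46.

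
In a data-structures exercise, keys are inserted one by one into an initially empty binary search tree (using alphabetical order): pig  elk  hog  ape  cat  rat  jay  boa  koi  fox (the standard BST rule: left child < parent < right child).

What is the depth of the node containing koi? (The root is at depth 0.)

Resulting structure (node: left, right):
  pig: L=elk, R=rat
  elk: L=ape, R=hog
  hog: L=fox, R=jay
  ape: L=–, R=cat
  cat: L=boa, R=–
  rat: L=–, R=–
  jay: L=–, R=koi
  boa: L=–, R=–
  koi: L=–, R=–
  fox: L=–, R=–

Path to koi: pig → elk → hog → jay → koi, which is 4 edges.

4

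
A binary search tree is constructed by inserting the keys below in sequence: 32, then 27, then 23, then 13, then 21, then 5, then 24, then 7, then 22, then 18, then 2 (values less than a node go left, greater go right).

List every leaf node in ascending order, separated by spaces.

2 7 18 22 24

Resulting structure (node: left, right):
  32: L=27, R=–
  27: L=23, R=–
  23: L=13, R=24
  13: L=5, R=21
  21: L=18, R=22
  5: L=2, R=7
  24: L=–, R=–
  7: L=–, R=–
  22: L=–, R=–
  18: L=–, R=–
  2: L=–, R=–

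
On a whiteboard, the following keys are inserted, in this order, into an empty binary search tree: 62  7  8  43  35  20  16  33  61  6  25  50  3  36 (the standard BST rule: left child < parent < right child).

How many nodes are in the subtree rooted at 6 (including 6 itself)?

62: root
7: left child of 62 (depth 1)
8: right child of 7 (depth 2)
43: right child of 8 (depth 3)
35: left child of 43 (depth 4)
20: left child of 35 (depth 5)
16: left child of 20 (depth 6)
33: right child of 20 (depth 6)
61: right child of 43 (depth 4)
6: left child of 7 (depth 2)
25: left child of 33 (depth 7)
50: left child of 61 (depth 5)
3: left child of 6 (depth 3)
36: right child of 35 (depth 5)

Subtree rooted at 6 contains: 6, 3 — 2 nodes.

2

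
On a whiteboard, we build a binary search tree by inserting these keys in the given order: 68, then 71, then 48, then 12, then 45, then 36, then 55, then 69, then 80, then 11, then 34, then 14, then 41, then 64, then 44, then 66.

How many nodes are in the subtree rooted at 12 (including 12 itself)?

68: root
71: right child of 68 (depth 1)
48: left child of 68 (depth 1)
12: left child of 48 (depth 2)
45: right child of 12 (depth 3)
36: left child of 45 (depth 4)
55: right child of 48 (depth 2)
69: left child of 71 (depth 2)
80: right child of 71 (depth 2)
11: left child of 12 (depth 3)
34: left child of 36 (depth 5)
14: left child of 34 (depth 6)
41: right child of 36 (depth 5)
64: right child of 55 (depth 3)
44: right child of 41 (depth 6)
66: right child of 64 (depth 4)

Subtree rooted at 12 contains: 12, 11, 45, 36, 34, 14, 41, 44 — 8 nodes.

8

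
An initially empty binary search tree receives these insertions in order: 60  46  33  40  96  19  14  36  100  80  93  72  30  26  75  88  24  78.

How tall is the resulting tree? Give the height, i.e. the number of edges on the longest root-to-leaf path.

Insert 60: tree is empty, so 60 becomes the root.
Insert 46: 46 < 60 → go left. Place as left child of 60.
Insert 33: 33 < 60 → go left; 33 < 46 → go left. Place as left child of 46.
Insert 40: 40 < 60 → go left; 40 < 46 → go left; 40 > 33 → go right. Place as right child of 33.
Insert 96: 96 > 60 → go right. Place as right child of 60.
Insert 19: 19 < 60 → go left; 19 < 46 → go left; 19 < 33 → go left. Place as left child of 33.
Insert 14: 14 < 60 → go left; 14 < 46 → go left; 14 < 33 → go left; 14 < 19 → go left. Place as left child of 19.
Insert 36: 36 < 60 → go left; 36 < 46 → go left; 36 > 33 → go right; 36 < 40 → go left. Place as left child of 40.
Insert 100: 100 > 60 → go right; 100 > 96 → go right. Place as right child of 96.
Insert 80: 80 > 60 → go right; 80 < 96 → go left. Place as left child of 96.
Insert 93: 93 > 60 → go right; 93 < 96 → go left; 93 > 80 → go right. Place as right child of 80.
Insert 72: 72 > 60 → go right; 72 < 96 → go left; 72 < 80 → go left. Place as left child of 80.
Insert 30: 30 < 60 → go left; 30 < 46 → go left; 30 < 33 → go left; 30 > 19 → go right. Place as right child of 19.
Insert 26: 26 < 60 → go left; 26 < 46 → go left; 26 < 33 → go left; 26 > 19 → go right; 26 < 30 → go left. Place as left child of 30.
Insert 75: 75 > 60 → go right; 75 < 96 → go left; 75 < 80 → go left; 75 > 72 → go right. Place as right child of 72.
Insert 88: 88 > 60 → go right; 88 < 96 → go left; 88 > 80 → go right; 88 < 93 → go left. Place as left child of 93.
Insert 24: 24 < 60 → go left; 24 < 46 → go left; 24 < 33 → go left; 24 > 19 → go right; 24 < 30 → go left; 24 < 26 → go left. Place as left child of 26.
Insert 78: 78 > 60 → go right; 78 < 96 → go left; 78 < 80 → go left; 78 > 72 → go right; 78 > 75 → go right. Place as right child of 75.

The deepest node is 24 at depth 6.

6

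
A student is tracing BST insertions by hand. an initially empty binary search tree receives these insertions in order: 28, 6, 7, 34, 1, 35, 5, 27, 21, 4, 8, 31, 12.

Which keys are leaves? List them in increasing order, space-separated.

4 12 31 35

28: root
6: left child of 28 (depth 1)
7: right child of 6 (depth 2)
34: right child of 28 (depth 1)
1: left child of 6 (depth 2)
35: right child of 34 (depth 2)
5: right child of 1 (depth 3)
27: right child of 7 (depth 3)
21: left child of 27 (depth 4)
4: left child of 5 (depth 4)
8: left child of 21 (depth 5)
31: left child of 34 (depth 2)
12: right child of 8 (depth 6)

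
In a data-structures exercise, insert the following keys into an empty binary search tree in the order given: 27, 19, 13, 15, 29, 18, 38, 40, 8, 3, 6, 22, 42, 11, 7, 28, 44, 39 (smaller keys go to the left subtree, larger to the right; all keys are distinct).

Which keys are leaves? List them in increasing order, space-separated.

27: root
19: left child of 27 (depth 1)
13: left child of 19 (depth 2)
15: right child of 13 (depth 3)
29: right child of 27 (depth 1)
18: right child of 15 (depth 4)
38: right child of 29 (depth 2)
40: right child of 38 (depth 3)
8: left child of 13 (depth 3)
3: left child of 8 (depth 4)
6: right child of 3 (depth 5)
22: right child of 19 (depth 2)
42: right child of 40 (depth 4)
11: right child of 8 (depth 4)
7: right child of 6 (depth 6)
28: left child of 29 (depth 2)
44: right child of 42 (depth 5)
39: left child of 40 (depth 4)

7 11 18 22 28 39 44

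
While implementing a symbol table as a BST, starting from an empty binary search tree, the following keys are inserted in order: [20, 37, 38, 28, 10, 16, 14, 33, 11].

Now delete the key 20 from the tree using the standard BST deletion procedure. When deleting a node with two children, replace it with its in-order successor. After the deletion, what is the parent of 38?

20: root
37: right child of 20 (depth 1)
38: right child of 37 (depth 2)
28: left child of 37 (depth 2)
10: left child of 20 (depth 1)
16: right child of 10 (depth 2)
14: left child of 16 (depth 3)
33: right child of 28 (depth 3)
11: left child of 14 (depth 4)

Delete 20 (two children — replace with in-order successor).
After deletion, 38's parent is 37.

37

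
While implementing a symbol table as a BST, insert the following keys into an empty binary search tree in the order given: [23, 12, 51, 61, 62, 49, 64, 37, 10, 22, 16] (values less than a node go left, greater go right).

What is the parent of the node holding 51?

23

Resulting structure (node: left, right):
  23: L=12, R=51
  12: L=10, R=22
  51: L=49, R=61
  61: L=–, R=62
  62: L=–, R=64
  49: L=37, R=–
  64: L=–, R=–
  37: L=–, R=–
  10: L=–, R=–
  22: L=16, R=–
  16: L=–, R=–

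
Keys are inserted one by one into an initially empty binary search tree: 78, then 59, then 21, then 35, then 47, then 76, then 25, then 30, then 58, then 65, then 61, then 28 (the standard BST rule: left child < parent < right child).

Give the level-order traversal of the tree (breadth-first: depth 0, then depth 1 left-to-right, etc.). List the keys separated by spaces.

Resulting structure (node: left, right):
  78: L=59, R=–
  59: L=21, R=76
  21: L=–, R=35
  35: L=25, R=47
  47: L=–, R=58
  76: L=65, R=–
  25: L=–, R=30
  30: L=28, R=–
  58: L=–, R=–
  65: L=61, R=–
  61: L=–, R=–
  28: L=–, R=–

78 59 21 76 35 65 25 47 61 30 58 28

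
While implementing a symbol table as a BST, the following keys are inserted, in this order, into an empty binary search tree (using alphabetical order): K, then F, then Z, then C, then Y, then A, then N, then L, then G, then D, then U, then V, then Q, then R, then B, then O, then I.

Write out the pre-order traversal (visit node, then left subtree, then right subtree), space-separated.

K: root
F: left child of K (depth 1)
Z: right child of K (depth 1)
C: left child of F (depth 2)
Y: left child of Z (depth 2)
A: left child of C (depth 3)
N: left child of Y (depth 3)
L: left child of N (depth 4)
G: right child of F (depth 2)
D: right child of C (depth 3)
U: right child of N (depth 4)
V: right child of U (depth 5)
Q: left child of U (depth 5)
R: right child of Q (depth 6)
B: right child of A (depth 4)
O: left child of Q (depth 6)
I: right child of G (depth 3)

K F C A B D G I Z Y N L U Q O R V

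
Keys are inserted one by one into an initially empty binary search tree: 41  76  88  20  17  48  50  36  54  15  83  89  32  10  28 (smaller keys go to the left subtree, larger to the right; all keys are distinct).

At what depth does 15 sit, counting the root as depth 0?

3

Resulting structure (node: left, right):
  41: L=20, R=76
  76: L=48, R=88
  88: L=83, R=89
  20: L=17, R=36
  17: L=15, R=–
  48: L=–, R=50
  50: L=–, R=54
  36: L=32, R=–
  54: L=–, R=–
  15: L=10, R=–
  83: L=–, R=–
  89: L=–, R=–
  32: L=28, R=–
  10: L=–, R=–
  28: L=–, R=–

Path to 15: 41 → 20 → 17 → 15, which is 3 edges.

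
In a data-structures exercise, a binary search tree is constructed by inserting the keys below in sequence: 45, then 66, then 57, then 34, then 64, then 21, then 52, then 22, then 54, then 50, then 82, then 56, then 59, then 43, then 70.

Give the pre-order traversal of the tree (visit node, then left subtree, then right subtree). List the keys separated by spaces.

45 34 21 22 43 66 57 52 50 54 56 64 59 82 70

Resulting structure (node: left, right):
  45: L=34, R=66
  66: L=57, R=82
  57: L=52, R=64
  34: L=21, R=43
  64: L=59, R=–
  21: L=–, R=22
  52: L=50, R=54
  22: L=–, R=–
  54: L=–, R=56
  50: L=–, R=–
  82: L=70, R=–
  56: L=–, R=–
  59: L=–, R=–
  43: L=–, R=–
  70: L=–, R=–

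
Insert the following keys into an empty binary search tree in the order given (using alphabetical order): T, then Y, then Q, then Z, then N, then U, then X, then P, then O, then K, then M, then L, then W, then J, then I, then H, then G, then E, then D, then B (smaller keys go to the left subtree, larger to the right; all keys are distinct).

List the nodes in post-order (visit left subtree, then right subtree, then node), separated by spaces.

Insert T: tree is empty, so T becomes the root.
Insert Y: Y > T → go right. Place as right child of T.
Insert Q: Q < T → go left. Place as left child of T.
Insert Z: Z > T → go right; Z > Y → go right. Place as right child of Y.
Insert N: N < T → go left; N < Q → go left. Place as left child of Q.
Insert U: U > T → go right; U < Y → go left. Place as left child of Y.
Insert X: X > T → go right; X < Y → go left; X > U → go right. Place as right child of U.
Insert P: P < T → go left; P < Q → go left; P > N → go right. Place as right child of N.
Insert O: O < T → go left; O < Q → go left; O > N → go right; O < P → go left. Place as left child of P.
Insert K: K < T → go left; K < Q → go left; K < N → go left. Place as left child of N.
Insert M: M < T → go left; M < Q → go left; M < N → go left; M > K → go right. Place as right child of K.
Insert L: L < T → go left; L < Q → go left; L < N → go left; L > K → go right; L < M → go left. Place as left child of M.
Insert W: W > T → go right; W < Y → go left; W > U → go right; W < X → go left. Place as left child of X.
Insert J: J < T → go left; J < Q → go left; J < N → go left; J < K → go left. Place as left child of K.
Insert I: I < T → go left; I < Q → go left; I < N → go left; I < K → go left; I < J → go left. Place as left child of J.
Insert H: H < T → go left; H < Q → go left; H < N → go left; H < K → go left; H < J → go left; H < I → go left. Place as left child of I.
Insert G: G < T → go left; G < Q → go left; G < N → go left; G < K → go left; G < J → go left; G < I → go left; G < H → go left. Place as left child of H.
Insert E: E < T → go left; E < Q → go left; E < N → go left; E < K → go left; E < J → go left; E < I → go left; E < H → go left; E < G → go left. Place as left child of G.
Insert D: D < T → go left; D < Q → go left; D < N → go left; D < K → go left; D < J → go left; D < I → go left; D < H → go left; D < G → go left; D < E → go left. Place as left child of E.
Insert B: B < T → go left; B < Q → go left; B < N → go left; B < K → go left; B < J → go left; B < I → go left; B < H → go left; B < G → go left; B < E → go left; B < D → go left. Place as left child of D.

B D E G H I J L M K O P N Q W X U Z Y T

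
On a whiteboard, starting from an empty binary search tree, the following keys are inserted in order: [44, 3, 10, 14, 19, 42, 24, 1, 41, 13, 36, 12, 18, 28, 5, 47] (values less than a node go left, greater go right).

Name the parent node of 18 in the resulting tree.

19

44: root
3: left child of 44 (depth 1)
10: right child of 3 (depth 2)
14: right child of 10 (depth 3)
19: right child of 14 (depth 4)
42: right child of 19 (depth 5)
24: left child of 42 (depth 6)
1: left child of 3 (depth 2)
41: right child of 24 (depth 7)
13: left child of 14 (depth 4)
36: left child of 41 (depth 8)
12: left child of 13 (depth 5)
18: left child of 19 (depth 5)
28: left child of 36 (depth 9)
5: left child of 10 (depth 3)
47: right child of 44 (depth 1)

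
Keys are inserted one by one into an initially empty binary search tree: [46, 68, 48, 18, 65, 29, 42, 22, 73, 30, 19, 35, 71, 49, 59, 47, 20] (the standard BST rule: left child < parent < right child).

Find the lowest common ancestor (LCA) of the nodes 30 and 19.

29

Insert 46: tree is empty, so 46 becomes the root.
Insert 68: 68 > 46 → go right. Place as right child of 46.
Insert 48: 48 > 46 → go right; 48 < 68 → go left. Place as left child of 68.
Insert 18: 18 < 46 → go left. Place as left child of 46.
Insert 65: 65 > 46 → go right; 65 < 68 → go left; 65 > 48 → go right. Place as right child of 48.
Insert 29: 29 < 46 → go left; 29 > 18 → go right. Place as right child of 18.
Insert 42: 42 < 46 → go left; 42 > 18 → go right; 42 > 29 → go right. Place as right child of 29.
Insert 22: 22 < 46 → go left; 22 > 18 → go right; 22 < 29 → go left. Place as left child of 29.
Insert 73: 73 > 46 → go right; 73 > 68 → go right. Place as right child of 68.
Insert 30: 30 < 46 → go left; 30 > 18 → go right; 30 > 29 → go right; 30 < 42 → go left. Place as left child of 42.
Insert 19: 19 < 46 → go left; 19 > 18 → go right; 19 < 29 → go left; 19 < 22 → go left. Place as left child of 22.
Insert 35: 35 < 46 → go left; 35 > 18 → go right; 35 > 29 → go right; 35 < 42 → go left; 35 > 30 → go right. Place as right child of 30.
Insert 71: 71 > 46 → go right; 71 > 68 → go right; 71 < 73 → go left. Place as left child of 73.
Insert 49: 49 > 46 → go right; 49 < 68 → go left; 49 > 48 → go right; 49 < 65 → go left. Place as left child of 65.
Insert 59: 59 > 46 → go right; 59 < 68 → go left; 59 > 48 → go right; 59 < 65 → go left; 59 > 49 → go right. Place as right child of 49.
Insert 47: 47 > 46 → go right; 47 < 68 → go left; 47 < 48 → go left. Place as left child of 48.
Insert 20: 20 < 46 → go left; 20 > 18 → go right; 20 < 29 → go left; 20 < 22 → go left; 20 > 19 → go right. Place as right child of 19.

Path to 30: 46 → 18 → 29 → 42 → 30
Path to 19: 46 → 18 → 29 → 22 → 19
The paths share a prefix ending at 29, then split left and right.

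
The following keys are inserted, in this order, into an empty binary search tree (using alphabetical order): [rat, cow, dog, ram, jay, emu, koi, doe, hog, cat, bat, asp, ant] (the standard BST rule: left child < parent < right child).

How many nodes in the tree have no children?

4

Resulting structure (node: left, right):
  rat: L=cow, R=–
  cow: L=cat, R=dog
  dog: L=doe, R=ram
  ram: L=jay, R=–
  jay: L=emu, R=koi
  emu: L=–, R=hog
  koi: L=–, R=–
  doe: L=–, R=–
  hog: L=–, R=–
  cat: L=bat, R=–
  bat: L=asp, R=–
  asp: L=ant, R=–
  ant: L=–, R=–

Leaves: ant, doe, hog, koi — 4 in total.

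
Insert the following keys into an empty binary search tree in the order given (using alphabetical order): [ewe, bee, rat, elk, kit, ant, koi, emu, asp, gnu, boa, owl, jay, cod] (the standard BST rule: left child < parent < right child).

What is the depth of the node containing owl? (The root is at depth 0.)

Resulting structure (node: left, right):
  ewe: L=bee, R=rat
  bee: L=ant, R=elk
  rat: L=kit, R=–
  elk: L=boa, R=emu
  kit: L=gnu, R=koi
  ant: L=–, R=asp
  koi: L=–, R=owl
  emu: L=–, R=–
  asp: L=–, R=–
  gnu: L=–, R=jay
  boa: L=–, R=cod
  owl: L=–, R=–
  jay: L=–, R=–
  cod: L=–, R=–

Path to owl: ewe → rat → kit → koi → owl, which is 4 edges.

4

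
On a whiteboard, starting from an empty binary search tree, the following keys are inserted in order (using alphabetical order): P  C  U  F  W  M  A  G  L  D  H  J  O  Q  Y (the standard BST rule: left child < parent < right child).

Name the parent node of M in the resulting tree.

F

P: root
C: left child of P (depth 1)
U: right child of P (depth 1)
F: right child of C (depth 2)
W: right child of U (depth 2)
M: right child of F (depth 3)
A: left child of C (depth 2)
G: left child of M (depth 4)
L: right child of G (depth 5)
D: left child of F (depth 3)
H: left child of L (depth 6)
J: right child of H (depth 7)
O: right child of M (depth 4)
Q: left child of U (depth 2)
Y: right child of W (depth 3)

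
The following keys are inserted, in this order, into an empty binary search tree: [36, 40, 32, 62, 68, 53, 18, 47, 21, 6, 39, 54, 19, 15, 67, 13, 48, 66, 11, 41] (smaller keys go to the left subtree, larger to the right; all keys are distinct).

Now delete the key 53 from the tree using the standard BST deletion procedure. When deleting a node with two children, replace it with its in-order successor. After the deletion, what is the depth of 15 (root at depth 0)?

36: root
40: right child of 36 (depth 1)
32: left child of 36 (depth 1)
62: right child of 40 (depth 2)
68: right child of 62 (depth 3)
53: left child of 62 (depth 3)
18: left child of 32 (depth 2)
47: left child of 53 (depth 4)
21: right child of 18 (depth 3)
6: left child of 18 (depth 3)
39: left child of 40 (depth 2)
54: right child of 53 (depth 4)
19: left child of 21 (depth 4)
15: right child of 6 (depth 4)
67: left child of 68 (depth 4)
13: left child of 15 (depth 5)
48: right child of 47 (depth 5)
66: left child of 67 (depth 5)
11: left child of 13 (depth 6)
41: left child of 47 (depth 5)

Delete 53 (two children — replace with in-order successor).
After deletion, path to 15: 36 → 32 → 18 → 6 → 15.

4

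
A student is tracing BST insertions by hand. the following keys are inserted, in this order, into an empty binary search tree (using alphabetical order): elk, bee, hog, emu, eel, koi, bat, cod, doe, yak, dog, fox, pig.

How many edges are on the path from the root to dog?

5

elk: root
bee: left child of elk (depth 1)
hog: right child of elk (depth 1)
emu: left child of hog (depth 2)
eel: right child of bee (depth 2)
koi: right child of hog (depth 2)
bat: left child of bee (depth 2)
cod: left child of eel (depth 3)
doe: right child of cod (depth 4)
yak: right child of koi (depth 3)
dog: right child of doe (depth 5)
fox: right child of emu (depth 3)
pig: left child of yak (depth 4)

Path to dog: elk → bee → eel → cod → doe → dog, which is 5 edges.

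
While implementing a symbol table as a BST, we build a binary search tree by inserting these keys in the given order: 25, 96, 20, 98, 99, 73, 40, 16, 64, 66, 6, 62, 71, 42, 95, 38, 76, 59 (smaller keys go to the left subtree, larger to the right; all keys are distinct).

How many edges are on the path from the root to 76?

Insert 25: tree is empty, so 25 becomes the root.
Insert 96: 96 > 25 → go right. Place as right child of 25.
Insert 20: 20 < 25 → go left. Place as left child of 25.
Insert 98: 98 > 25 → go right; 98 > 96 → go right. Place as right child of 96.
Insert 99: 99 > 25 → go right; 99 > 96 → go right; 99 > 98 → go right. Place as right child of 98.
Insert 73: 73 > 25 → go right; 73 < 96 → go left. Place as left child of 96.
Insert 40: 40 > 25 → go right; 40 < 96 → go left; 40 < 73 → go left. Place as left child of 73.
Insert 16: 16 < 25 → go left; 16 < 20 → go left. Place as left child of 20.
Insert 64: 64 > 25 → go right; 64 < 96 → go left; 64 < 73 → go left; 64 > 40 → go right. Place as right child of 40.
Insert 66: 66 > 25 → go right; 66 < 96 → go left; 66 < 73 → go left; 66 > 40 → go right; 66 > 64 → go right. Place as right child of 64.
Insert 6: 6 < 25 → go left; 6 < 20 → go left; 6 < 16 → go left. Place as left child of 16.
Insert 62: 62 > 25 → go right; 62 < 96 → go left; 62 < 73 → go left; 62 > 40 → go right; 62 < 64 → go left. Place as left child of 64.
Insert 71: 71 > 25 → go right; 71 < 96 → go left; 71 < 73 → go left; 71 > 40 → go right; 71 > 64 → go right; 71 > 66 → go right. Place as right child of 66.
Insert 42: 42 > 25 → go right; 42 < 96 → go left; 42 < 73 → go left; 42 > 40 → go right; 42 < 64 → go left; 42 < 62 → go left. Place as left child of 62.
Insert 95: 95 > 25 → go right; 95 < 96 → go left; 95 > 73 → go right. Place as right child of 73.
Insert 38: 38 > 25 → go right; 38 < 96 → go left; 38 < 73 → go left; 38 < 40 → go left. Place as left child of 40.
Insert 76: 76 > 25 → go right; 76 < 96 → go left; 76 > 73 → go right; 76 < 95 → go left. Place as left child of 95.
Insert 59: 59 > 25 → go right; 59 < 96 → go left; 59 < 73 → go left; 59 > 40 → go right; 59 < 64 → go left; 59 < 62 → go left; 59 > 42 → go right. Place as right child of 42.

Path to 76: 25 → 96 → 73 → 95 → 76, which is 4 edges.

4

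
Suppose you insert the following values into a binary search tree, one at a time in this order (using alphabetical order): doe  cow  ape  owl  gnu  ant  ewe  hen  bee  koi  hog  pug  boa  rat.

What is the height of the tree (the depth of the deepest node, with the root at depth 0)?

5

Insert doe: tree is empty, so doe becomes the root.
Insert cow: cow < doe → go left. Place as left child of doe.
Insert ape: ape < doe → go left; ape < cow → go left. Place as left child of cow.
Insert owl: owl > doe → go right. Place as right child of doe.
Insert gnu: gnu > doe → go right; gnu < owl → go left. Place as left child of owl.
Insert ant: ant < doe → go left; ant < cow → go left; ant < ape → go left. Place as left child of ape.
Insert ewe: ewe > doe → go right; ewe < owl → go left; ewe < gnu → go left. Place as left child of gnu.
Insert hen: hen > doe → go right; hen < owl → go left; hen > gnu → go right. Place as right child of gnu.
Insert bee: bee < doe → go left; bee < cow → go left; bee > ape → go right. Place as right child of ape.
Insert koi: koi > doe → go right; koi < owl → go left; koi > gnu → go right; koi > hen → go right. Place as right child of hen.
Insert hog: hog > doe → go right; hog < owl → go left; hog > gnu → go right; hog > hen → go right; hog < koi → go left. Place as left child of koi.
Insert pug: pug > doe → go right; pug > owl → go right. Place as right child of owl.
Insert boa: boa < doe → go left; boa < cow → go left; boa > ape → go right; boa > bee → go right. Place as right child of bee.
Insert rat: rat > doe → go right; rat > owl → go right; rat > pug → go right. Place as right child of pug.

The deepest node is hog at depth 5.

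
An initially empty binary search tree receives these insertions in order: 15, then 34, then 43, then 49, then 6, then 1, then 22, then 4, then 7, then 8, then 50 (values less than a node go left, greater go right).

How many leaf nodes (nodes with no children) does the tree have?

Insert 15: tree is empty, so 15 becomes the root.
Insert 34: 34 > 15 → go right. Place as right child of 15.
Insert 43: 43 > 15 → go right; 43 > 34 → go right. Place as right child of 34.
Insert 49: 49 > 15 → go right; 49 > 34 → go right; 49 > 43 → go right. Place as right child of 43.
Insert 6: 6 < 15 → go left. Place as left child of 15.
Insert 1: 1 < 15 → go left; 1 < 6 → go left. Place as left child of 6.
Insert 22: 22 > 15 → go right; 22 < 34 → go left. Place as left child of 34.
Insert 4: 4 < 15 → go left; 4 < 6 → go left; 4 > 1 → go right. Place as right child of 1.
Insert 7: 7 < 15 → go left; 7 > 6 → go right. Place as right child of 6.
Insert 8: 8 < 15 → go left; 8 > 6 → go right; 8 > 7 → go right. Place as right child of 7.
Insert 50: 50 > 15 → go right; 50 > 34 → go right; 50 > 43 → go right; 50 > 49 → go right. Place as right child of 49.

Leaves: 4, 8, 22, 50 — 4 in total.

4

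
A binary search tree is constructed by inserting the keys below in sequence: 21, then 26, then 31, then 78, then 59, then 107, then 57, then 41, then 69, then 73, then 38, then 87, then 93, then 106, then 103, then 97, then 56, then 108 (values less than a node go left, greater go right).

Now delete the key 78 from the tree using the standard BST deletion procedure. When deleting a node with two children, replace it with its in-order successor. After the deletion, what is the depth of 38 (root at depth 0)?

Insert 21: tree is empty, so 21 becomes the root.
Insert 26: 26 > 21 → go right. Place as right child of 21.
Insert 31: 31 > 21 → go right; 31 > 26 → go right. Place as right child of 26.
Insert 78: 78 > 21 → go right; 78 > 26 → go right; 78 > 31 → go right. Place as right child of 31.
Insert 59: 59 > 21 → go right; 59 > 26 → go right; 59 > 31 → go right; 59 < 78 → go left. Place as left child of 78.
Insert 107: 107 > 21 → go right; 107 > 26 → go right; 107 > 31 → go right; 107 > 78 → go right. Place as right child of 78.
Insert 57: 57 > 21 → go right; 57 > 26 → go right; 57 > 31 → go right; 57 < 78 → go left; 57 < 59 → go left. Place as left child of 59.
Insert 41: 41 > 21 → go right; 41 > 26 → go right; 41 > 31 → go right; 41 < 78 → go left; 41 < 59 → go left; 41 < 57 → go left. Place as left child of 57.
Insert 69: 69 > 21 → go right; 69 > 26 → go right; 69 > 31 → go right; 69 < 78 → go left; 69 > 59 → go right. Place as right child of 59.
Insert 73: 73 > 21 → go right; 73 > 26 → go right; 73 > 31 → go right; 73 < 78 → go left; 73 > 59 → go right; 73 > 69 → go right. Place as right child of 69.
Insert 38: 38 > 21 → go right; 38 > 26 → go right; 38 > 31 → go right; 38 < 78 → go left; 38 < 59 → go left; 38 < 57 → go left; 38 < 41 → go left. Place as left child of 41.
Insert 87: 87 > 21 → go right; 87 > 26 → go right; 87 > 31 → go right; 87 > 78 → go right; 87 < 107 → go left. Place as left child of 107.
Insert 93: 93 > 21 → go right; 93 > 26 → go right; 93 > 31 → go right; 93 > 78 → go right; 93 < 107 → go left; 93 > 87 → go right. Place as right child of 87.
Insert 106: 106 > 21 → go right; 106 > 26 → go right; 106 > 31 → go right; 106 > 78 → go right; 106 < 107 → go left; 106 > 87 → go right; 106 > 93 → go right. Place as right child of 93.
Insert 103: 103 > 21 → go right; 103 > 26 → go right; 103 > 31 → go right; 103 > 78 → go right; 103 < 107 → go left; 103 > 87 → go right; 103 > 93 → go right; 103 < 106 → go left. Place as left child of 106.
Insert 97: 97 > 21 → go right; 97 > 26 → go right; 97 > 31 → go right; 97 > 78 → go right; 97 < 107 → go left; 97 > 87 → go right; 97 > 93 → go right; 97 < 106 → go left; 97 < 103 → go left. Place as left child of 103.
Insert 56: 56 > 21 → go right; 56 > 26 → go right; 56 > 31 → go right; 56 < 78 → go left; 56 < 59 → go left; 56 < 57 → go left; 56 > 41 → go right. Place as right child of 41.
Insert 108: 108 > 21 → go right; 108 > 26 → go right; 108 > 31 → go right; 108 > 78 → go right; 108 > 107 → go right. Place as right child of 107.

Delete 78 (two children — replace with in-order successor).
After deletion, path to 38: 21 → 26 → 31 → 87 → 59 → 57 → 41 → 38.

7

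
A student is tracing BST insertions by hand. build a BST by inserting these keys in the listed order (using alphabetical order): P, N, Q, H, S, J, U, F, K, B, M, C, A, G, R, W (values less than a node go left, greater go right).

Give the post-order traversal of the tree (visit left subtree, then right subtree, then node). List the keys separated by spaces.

Insert P: tree is empty, so P becomes the root.
Insert N: N < P → go left. Place as left child of P.
Insert Q: Q > P → go right. Place as right child of P.
Insert H: H < P → go left; H < N → go left. Place as left child of N.
Insert S: S > P → go right; S > Q → go right. Place as right child of Q.
Insert J: J < P → go left; J < N → go left; J > H → go right. Place as right child of H.
Insert U: U > P → go right; U > Q → go right; U > S → go right. Place as right child of S.
Insert F: F < P → go left; F < N → go left; F < H → go left. Place as left child of H.
Insert K: K < P → go left; K < N → go left; K > H → go right; K > J → go right. Place as right child of J.
Insert B: B < P → go left; B < N → go left; B < H → go left; B < F → go left. Place as left child of F.
Insert M: M < P → go left; M < N → go left; M > H → go right; M > J → go right; M > K → go right. Place as right child of K.
Insert C: C < P → go left; C < N → go left; C < H → go left; C < F → go left; C > B → go right. Place as right child of B.
Insert A: A < P → go left; A < N → go left; A < H → go left; A < F → go left; A < B → go left. Place as left child of B.
Insert G: G < P → go left; G < N → go left; G < H → go left; G > F → go right. Place as right child of F.
Insert R: R > P → go right; R > Q → go right; R < S → go left. Place as left child of S.
Insert W: W > P → go right; W > Q → go right; W > S → go right; W > U → go right. Place as right child of U.

A C B G F M K J H N R W U S Q P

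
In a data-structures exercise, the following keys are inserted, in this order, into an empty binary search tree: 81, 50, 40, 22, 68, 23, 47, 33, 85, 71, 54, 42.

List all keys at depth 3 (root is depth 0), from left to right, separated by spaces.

81: root
50: left child of 81 (depth 1)
40: left child of 50 (depth 2)
22: left child of 40 (depth 3)
68: right child of 50 (depth 2)
23: right child of 22 (depth 4)
47: right child of 40 (depth 3)
33: right child of 23 (depth 5)
85: right child of 81 (depth 1)
71: right child of 68 (depth 3)
54: left child of 68 (depth 3)
42: left child of 47 (depth 4)

22 47 54 71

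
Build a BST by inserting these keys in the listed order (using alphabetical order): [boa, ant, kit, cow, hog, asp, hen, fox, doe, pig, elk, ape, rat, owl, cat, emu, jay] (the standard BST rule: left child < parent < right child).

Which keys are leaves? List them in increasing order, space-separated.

Insert boa: tree is empty, so boa becomes the root.
Insert ant: ant < boa → go left. Place as left child of boa.
Insert kit: kit > boa → go right. Place as right child of boa.
Insert cow: cow > boa → go right; cow < kit → go left. Place as left child of kit.
Insert hog: hog > boa → go right; hog < kit → go left; hog > cow → go right. Place as right child of cow.
Insert asp: asp < boa → go left; asp > ant → go right. Place as right child of ant.
Insert hen: hen > boa → go right; hen < kit → go left; hen > cow → go right; hen < hog → go left. Place as left child of hog.
Insert fox: fox > boa → go right; fox < kit → go left; fox > cow → go right; fox < hog → go left; fox < hen → go left. Place as left child of hen.
Insert doe: doe > boa → go right; doe < kit → go left; doe > cow → go right; doe < hog → go left; doe < hen → go left; doe < fox → go left. Place as left child of fox.
Insert pig: pig > boa → go right; pig > kit → go right. Place as right child of kit.
Insert elk: elk > boa → go right; elk < kit → go left; elk > cow → go right; elk < hog → go left; elk < hen → go left; elk < fox → go left; elk > doe → go right. Place as right child of doe.
Insert ape: ape < boa → go left; ape > ant → go right; ape < asp → go left. Place as left child of asp.
Insert rat: rat > boa → go right; rat > kit → go right; rat > pig → go right. Place as right child of pig.
Insert owl: owl > boa → go right; owl > kit → go right; owl < pig → go left. Place as left child of pig.
Insert cat: cat > boa → go right; cat < kit → go left; cat < cow → go left. Place as left child of cow.
Insert emu: emu > boa → go right; emu < kit → go left; emu > cow → go right; emu < hog → go left; emu < hen → go left; emu < fox → go left; emu > doe → go right; emu > elk → go right. Place as right child of elk.
Insert jay: jay > boa → go right; jay < kit → go left; jay > cow → go right; jay > hog → go right. Place as right child of hog.

ape cat emu jay owl rat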